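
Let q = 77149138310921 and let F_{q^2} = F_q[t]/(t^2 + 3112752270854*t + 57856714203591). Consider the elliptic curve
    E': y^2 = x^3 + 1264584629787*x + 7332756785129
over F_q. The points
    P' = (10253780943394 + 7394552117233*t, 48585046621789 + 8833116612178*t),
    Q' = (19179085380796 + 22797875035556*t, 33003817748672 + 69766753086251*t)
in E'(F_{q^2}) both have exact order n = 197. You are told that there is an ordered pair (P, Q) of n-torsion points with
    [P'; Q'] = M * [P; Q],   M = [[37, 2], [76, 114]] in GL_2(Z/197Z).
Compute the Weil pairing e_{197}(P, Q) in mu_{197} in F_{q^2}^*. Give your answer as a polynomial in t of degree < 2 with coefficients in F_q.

The 197-Weil pairing on E[197] over F_{77149138310921} is alternating-bilinear: e_{197}(P',Q') = e_{197}(P,Q)^det(M).
Inverting 126 mod 197: 86. Thus e_{197}(P,Q) = e(P',Q')^{86}.
Miller loop for e_{197} over F_{77149138310921^2}: bits of 197 = 11000101; 7 double steps + 3 add steps, l/v at each.
The quotient is 21462294044066 + 11731671842249*t.
e_{197}(P,Q) = (21462294044066 + 11731671842249*t)^{86} = 53956991169212 + 54075777774533*t.

53956991169212 + 54075777774533*t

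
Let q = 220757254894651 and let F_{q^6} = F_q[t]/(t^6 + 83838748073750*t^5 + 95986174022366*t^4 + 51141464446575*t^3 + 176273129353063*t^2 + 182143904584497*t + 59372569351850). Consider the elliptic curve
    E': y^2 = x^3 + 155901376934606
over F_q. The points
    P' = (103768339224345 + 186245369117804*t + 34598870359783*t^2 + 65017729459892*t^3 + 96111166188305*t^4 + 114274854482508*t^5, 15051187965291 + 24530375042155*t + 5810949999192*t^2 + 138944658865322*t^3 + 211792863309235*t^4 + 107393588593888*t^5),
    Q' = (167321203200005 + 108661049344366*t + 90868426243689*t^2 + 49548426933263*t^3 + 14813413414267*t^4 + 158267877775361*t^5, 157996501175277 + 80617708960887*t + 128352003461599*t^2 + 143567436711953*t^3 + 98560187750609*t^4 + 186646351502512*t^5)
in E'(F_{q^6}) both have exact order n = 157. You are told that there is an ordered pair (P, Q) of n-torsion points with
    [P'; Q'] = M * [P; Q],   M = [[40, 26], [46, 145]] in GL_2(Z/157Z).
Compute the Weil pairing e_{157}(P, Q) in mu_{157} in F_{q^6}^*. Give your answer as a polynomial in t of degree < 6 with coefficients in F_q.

Under M = [[40,26],[46,145]] in GL_2(Z/157), e_{157}(P',Q') = e_{157}(P,Q)^(40*145-26*46 mod 157).
det(M) mod 157 = 51; its inverse in (Z/157)^* is 117 (check: 51*117 mod 157 = 1).
Miller loop for e_{157} over F_{220757254894651^6}: bits of 157 = 10011101; 7 double steps + 4 add steps, l/v at each.
Result: e(P',Q') = 46657479140327 + 131055615279316*t + 200040036571521*t^2 + 126030322270155*t^3 + 44472998943447*t^4 + 107822016878283*t^5.
Hence e(P,Q) = 205675516672331 + 107430523790082*t + 204976576436587*t^2 + 84426344572814*t^3 + 148794802977826*t^4 + 163856701016905*t^5 in F_{220757254894651^6}^*.

205675516672331 + 107430523790082*t + 204976576436587*t^2 + 84426344572814*t^3 + 148794802977826*t^4 + 163856701016905*t^5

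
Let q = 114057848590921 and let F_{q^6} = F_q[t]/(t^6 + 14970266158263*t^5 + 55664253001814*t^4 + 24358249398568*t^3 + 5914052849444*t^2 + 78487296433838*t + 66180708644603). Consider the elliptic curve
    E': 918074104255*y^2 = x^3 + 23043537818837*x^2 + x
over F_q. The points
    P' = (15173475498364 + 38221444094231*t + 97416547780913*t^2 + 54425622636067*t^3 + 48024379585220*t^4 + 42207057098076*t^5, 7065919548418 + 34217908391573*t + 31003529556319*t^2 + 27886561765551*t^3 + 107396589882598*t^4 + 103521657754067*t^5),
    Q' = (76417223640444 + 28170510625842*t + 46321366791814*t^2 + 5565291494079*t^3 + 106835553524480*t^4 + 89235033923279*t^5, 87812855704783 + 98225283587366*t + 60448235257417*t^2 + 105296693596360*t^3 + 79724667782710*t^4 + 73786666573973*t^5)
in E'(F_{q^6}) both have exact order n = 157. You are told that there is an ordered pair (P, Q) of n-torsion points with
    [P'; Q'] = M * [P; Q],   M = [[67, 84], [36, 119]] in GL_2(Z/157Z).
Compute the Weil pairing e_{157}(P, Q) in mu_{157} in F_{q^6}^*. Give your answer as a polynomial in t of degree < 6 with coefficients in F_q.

e_{157}(aP+bQ,cP+dQ) = e_{157}(P,Q)^(ad-bc); with (a,b,c,d)=(67,84,36,119) this gives the det-157 law.
Inverting 82 mod 157: 90. Thus e_{157}(P,Q) = e(P',Q')^{90}.
Set x_W=31677514428589*u+59910357119766, y_W=31677514428589*v; then E': y_W^2=x_W^3+3393278173056*x_W.
Build f_{157,P'} and f_{157,Q'} via the 8-bit ladder of 157=10011101_2; evaluate at shifted divisors; quotient in F_{114057848590921^6}.
The quotient is 55748585718983 + 6079861664254*t + 38507120628647*t^2 + 95206610687104*t^3 + 79956013059081*t^4 + 78093068816920*t^5.
Finally e_{157}(P,Q) = 44099072502015 + 93254412801699*t + 54934001625903*t^2 + 20409207633053*t^3 + 10544090525471*t^4 + 13327417662789*t^5.

44099072502015 + 93254412801699*t + 54934001625903*t^2 + 20409207633053*t^3 + 10544090525471*t^4 + 13327417662789*t^5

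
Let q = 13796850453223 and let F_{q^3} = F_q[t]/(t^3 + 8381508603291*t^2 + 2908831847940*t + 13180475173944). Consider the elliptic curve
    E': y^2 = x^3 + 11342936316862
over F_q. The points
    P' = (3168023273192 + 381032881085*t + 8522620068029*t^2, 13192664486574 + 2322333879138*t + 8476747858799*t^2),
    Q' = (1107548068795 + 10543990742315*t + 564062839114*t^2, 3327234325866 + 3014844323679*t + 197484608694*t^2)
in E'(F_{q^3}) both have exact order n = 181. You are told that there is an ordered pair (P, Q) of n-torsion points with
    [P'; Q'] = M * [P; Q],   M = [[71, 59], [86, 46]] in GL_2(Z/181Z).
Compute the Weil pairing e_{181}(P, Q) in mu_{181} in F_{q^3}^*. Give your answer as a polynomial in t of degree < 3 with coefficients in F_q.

11756155431596 + 13789632835967*t + 897886868634*t^2

Since e_{181}(P,P)=e_{181}(Q,Q)=1 and e_{181}(Q,P)=e_{181}(P,Q)^{-1}, expanding e_{181}(71*P + 59*Q,86*P + 46*Q) leaves e(P,Q)^det(M).
det M = 71*46 - 59*86 = -1808 = 2 (mod 181); 2^{-1} = 91 (mod 181).
8-bit Miller (10110101) on E'/F_{13796850453223} with a'=0, b'=11342936316862: accumulate tangent/chord ratios at Q'+S and P'+S'.
Result: e(P',Q') = 1150103239849 + 7808769739335*t + 9406002703184*t^2.
Raise to 91: e(P,Q) = 11756155431596 + 13789632835967*t + 897886868634*t^2 in mu_{181}.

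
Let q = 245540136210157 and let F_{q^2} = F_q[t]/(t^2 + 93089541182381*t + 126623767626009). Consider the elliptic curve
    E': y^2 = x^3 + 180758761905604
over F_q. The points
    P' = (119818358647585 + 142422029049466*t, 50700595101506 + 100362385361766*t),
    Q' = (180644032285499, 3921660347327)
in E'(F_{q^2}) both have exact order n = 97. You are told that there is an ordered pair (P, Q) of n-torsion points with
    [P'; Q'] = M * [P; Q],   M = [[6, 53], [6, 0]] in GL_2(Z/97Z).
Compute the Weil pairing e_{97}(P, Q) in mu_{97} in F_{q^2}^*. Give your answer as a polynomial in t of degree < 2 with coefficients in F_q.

Since e_{97}(P,P)=e_{97}(Q,Q)=1 and e_{97}(Q,P)=e_{97}(P,Q)^{-1}, expanding e_{97}(6*P + 53*Q,6*P) leaves e(P,Q)^det(M).
det M = 6*0 - 53*6 = -318 = 70 (mod 97); 70^{-1} = 79 (mod 97).
Build f_{97,P'} and f_{97,Q'} via the 7-bit ladder of 97=1100001_2; evaluate at shifted divisors; quotient in F_{245540136210157^2}.
The quotient is 26367192521456 + 5243059114915*t.
Finally e_{97}(P,Q) = 108407431680206 + 29440191301148*t.

108407431680206 + 29440191301148*t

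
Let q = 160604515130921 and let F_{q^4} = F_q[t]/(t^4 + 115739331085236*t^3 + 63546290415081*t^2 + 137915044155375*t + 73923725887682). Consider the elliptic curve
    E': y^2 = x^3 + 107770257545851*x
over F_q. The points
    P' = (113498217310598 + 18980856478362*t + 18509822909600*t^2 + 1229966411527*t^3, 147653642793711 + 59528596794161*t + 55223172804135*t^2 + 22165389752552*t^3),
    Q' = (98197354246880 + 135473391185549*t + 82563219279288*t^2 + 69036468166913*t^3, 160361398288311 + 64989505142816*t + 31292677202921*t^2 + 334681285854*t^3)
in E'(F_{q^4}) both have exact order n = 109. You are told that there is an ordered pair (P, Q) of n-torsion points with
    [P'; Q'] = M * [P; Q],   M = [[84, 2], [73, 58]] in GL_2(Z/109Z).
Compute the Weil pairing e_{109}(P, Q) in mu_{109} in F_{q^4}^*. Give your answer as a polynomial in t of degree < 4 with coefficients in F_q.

50054157467383 + 48240996996470*t + 111170458153780*t^2 + 44548329379770*t^3

Under M = [[84,2],[73,58]] in GL_2(Z/109), e_{109}(P',Q') = e_{109}(P,Q)^(84*58-2*73 mod 109).
Hence e(P,Q) = e(P',Q')^{14} where 14 = 39^{-1} mod 109.
Build f_{109,P'} and f_{109,Q'} via the 7-bit ladder of 109=1101101_2; evaluate at shifted divisors; quotient in F_{160604515130921^4}.
The quotient is 66101409768699 + 132681535145303*t + 96985958918936*t^2 + 151765660808714*t^3.
e_{109}(P,Q) = (66101409768699 + 132681535145303*t + 96985958918936*t^2 + 151765660808714*t^3)^{14} = 50054157467383 + 48240996996470*t + 111170458153780*t^2 + 44548329379770*t^3.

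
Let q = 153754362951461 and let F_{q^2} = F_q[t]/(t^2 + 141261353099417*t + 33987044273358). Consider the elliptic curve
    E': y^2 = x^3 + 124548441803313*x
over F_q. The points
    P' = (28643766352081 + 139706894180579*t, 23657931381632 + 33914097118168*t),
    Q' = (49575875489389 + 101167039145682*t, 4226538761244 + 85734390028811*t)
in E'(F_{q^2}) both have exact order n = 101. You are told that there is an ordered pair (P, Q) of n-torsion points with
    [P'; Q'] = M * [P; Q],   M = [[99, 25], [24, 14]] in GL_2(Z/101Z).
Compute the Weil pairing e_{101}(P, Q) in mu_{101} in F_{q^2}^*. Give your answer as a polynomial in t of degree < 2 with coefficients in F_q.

Since e_{101}(P,P)=e_{101}(Q,Q)=1 and e_{101}(Q,P)=e_{101}(P,Q)^{-1}, expanding e_{101}(99*P + 25*Q,24*P + 14*Q) leaves e(P,Q)^det(M).
det(M) mod 101 = 79; its inverse in (Z/101)^* is 78 (check: 79*78 mod 101 = 1).
Double-and-add over 1100101: 7-1 doublings, 4-1 additions; each step l_{T,T}/v_{2T} or l_{T,P'}/v at Q'+S for random S.
e_{101}(P',Q') = 153290764803232 + 90250038428234*t.
Hence e(P,Q) = 50726186961639 + 142852015374674*t in F_{153754362951461^2}^*.

50726186961639 + 142852015374674*t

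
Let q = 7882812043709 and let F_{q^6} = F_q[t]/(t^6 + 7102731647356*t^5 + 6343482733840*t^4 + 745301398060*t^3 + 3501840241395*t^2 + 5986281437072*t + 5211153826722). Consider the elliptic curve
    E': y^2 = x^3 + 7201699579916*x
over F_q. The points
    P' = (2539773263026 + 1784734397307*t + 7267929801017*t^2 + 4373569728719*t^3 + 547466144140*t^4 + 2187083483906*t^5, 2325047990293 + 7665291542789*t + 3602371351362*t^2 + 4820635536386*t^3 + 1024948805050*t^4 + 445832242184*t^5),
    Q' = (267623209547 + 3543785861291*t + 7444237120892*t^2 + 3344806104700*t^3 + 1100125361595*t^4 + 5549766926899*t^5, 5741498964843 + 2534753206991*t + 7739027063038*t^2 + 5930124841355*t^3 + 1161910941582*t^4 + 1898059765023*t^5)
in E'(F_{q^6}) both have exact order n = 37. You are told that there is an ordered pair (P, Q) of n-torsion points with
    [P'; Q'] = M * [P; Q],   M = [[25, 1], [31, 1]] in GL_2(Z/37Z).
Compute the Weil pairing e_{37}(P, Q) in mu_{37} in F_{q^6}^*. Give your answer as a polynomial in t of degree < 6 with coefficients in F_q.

3068712497837 + 3878336764859*t + 6451893569777*t^2 + 5302481139684*t^3 + 6999130876767*t^4 + 6319965320465*t^5

Under M = [[25,1],[31,1]] in GL_2(Z/37), e_{37}(P',Q') = e_{37}(P,Q)^(25*1-1*31 mod 37).
Inverting 31 mod 37: 6. Thus e_{37}(P,Q) = e(P',Q')^{6}.
Build f_{37,P'} and f_{37,Q'} via the 6-bit ladder of 37=100101_2; evaluate at shifted divisors; quotient in F_{7882812043709^6}.
Miller gives e_{37}(P',Q') = 3963935619118 + 3838824288274*t + 2201580741284*t^2 + 327979436212*t^3 + 6268126083917*t^4 + 4124012228642*t^5 in F_{7882812043709^6}.
(3963935619118 + 3838824288274*t + 2201580741284*t^2 + 327979436212*t^3 + 6268126083917*t^4 + 4124012228642*t^5)^{6} mod (7882812043709,f) = 3068712497837 + 3878336764859*t + 6451893569777*t^2 + 5302481139684*t^3 + 6999130876767*t^4 + 6319965320465*t^5.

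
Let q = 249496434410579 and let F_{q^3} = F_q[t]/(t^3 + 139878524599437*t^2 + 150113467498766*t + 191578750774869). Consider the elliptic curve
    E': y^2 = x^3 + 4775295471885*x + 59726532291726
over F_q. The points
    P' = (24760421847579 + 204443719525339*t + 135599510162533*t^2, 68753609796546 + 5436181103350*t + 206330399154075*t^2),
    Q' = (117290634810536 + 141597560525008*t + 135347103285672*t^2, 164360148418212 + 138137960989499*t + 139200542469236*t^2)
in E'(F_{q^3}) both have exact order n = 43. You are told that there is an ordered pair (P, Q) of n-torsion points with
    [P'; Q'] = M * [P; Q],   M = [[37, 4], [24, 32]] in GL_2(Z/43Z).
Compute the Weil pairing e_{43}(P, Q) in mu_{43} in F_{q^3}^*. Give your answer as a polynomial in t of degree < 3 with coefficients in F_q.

e_{43}(aP+bQ,cP+dQ) = e_{43}(P,Q)^(ad-bc); with (a,b,c,d)=(37,4,24,32) this gives the det-43 law.
Inverting 13 mod 43: 10. Thus e_{43}(P,Q) = e(P',Q')^{10}.
Miller loop for e_{43} over F_{249496434410579^3}: bits of 43 = 101011; 5 double steps + 3 add steps, l/v at each.
e_{43}(P',Q') = 133809667338131 + 20954895855969*t + 148014208908626*t^2.
Finally e_{43}(P,Q) = 40962994397641 + 48596455396846*t + 138881345363919*t^2.

40962994397641 + 48596455396846*t + 138881345363919*t^2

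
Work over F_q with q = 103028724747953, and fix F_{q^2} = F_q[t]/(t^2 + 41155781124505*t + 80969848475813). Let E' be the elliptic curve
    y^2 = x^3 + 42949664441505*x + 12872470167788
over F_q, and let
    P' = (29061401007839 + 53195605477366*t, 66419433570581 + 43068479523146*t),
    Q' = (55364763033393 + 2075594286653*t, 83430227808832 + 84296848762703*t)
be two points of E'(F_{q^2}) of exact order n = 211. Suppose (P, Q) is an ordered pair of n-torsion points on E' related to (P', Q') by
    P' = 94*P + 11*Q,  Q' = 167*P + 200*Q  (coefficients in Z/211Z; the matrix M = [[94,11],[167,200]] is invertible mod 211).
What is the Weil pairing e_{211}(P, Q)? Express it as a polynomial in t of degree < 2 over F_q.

83411492550682 + 68381256813751*t

e_{211}(aP+bQ,cP+dQ) = e_{211}(P,Q)^(ad-bc); with (a,b,c,d)=(94,11,167,200) this gives the det-211 law.
94*200 - 11*167 = 16963; reduced mod 211: det = 83, inverse 150.
Double-and-add over 11010011: 8-1 doublings, 5-1 additions; each step l_{T,T}/v_{2T} or l_{T,P'}/v at Q'+S for random S.
Result: e(P',Q') = 3312330394612 + 25938982023106*t.
Finally e_{211}(P,Q) = 83411492550682 + 68381256813751*t.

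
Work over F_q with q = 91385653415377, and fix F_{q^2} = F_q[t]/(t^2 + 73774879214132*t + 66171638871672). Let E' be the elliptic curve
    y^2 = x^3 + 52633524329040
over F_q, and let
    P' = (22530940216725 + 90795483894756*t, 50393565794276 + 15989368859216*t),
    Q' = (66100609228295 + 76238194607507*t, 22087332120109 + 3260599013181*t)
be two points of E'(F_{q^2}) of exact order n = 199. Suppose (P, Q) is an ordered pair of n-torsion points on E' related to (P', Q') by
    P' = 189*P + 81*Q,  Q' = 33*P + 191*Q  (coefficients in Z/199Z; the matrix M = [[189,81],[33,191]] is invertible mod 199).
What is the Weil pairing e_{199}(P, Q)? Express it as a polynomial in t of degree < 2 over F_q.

The 199-Weil pairing on E[199] over F_{91385653415377} is alternating-bilinear: e_{199}(P',Q') = e_{199}(P,Q)^det(M).
189*191 - 81*33 = 33426; reduced mod 199: det = 193, inverse 33.
Double-and-add over 11000111: 8-1 doublings, 5-1 additions; each step l_{T,T}/v_{2T} or l_{T,P'}/v at Q'+S for random S.
Miller gives e_{199}(P',Q') = 62553582970653 + 67985079957212*t in F_{91385653415377^2}.
Raise to 33: e(P,Q) = 9616943113748 + 2324941755573*t in mu_{199}.

9616943113748 + 2324941755573*t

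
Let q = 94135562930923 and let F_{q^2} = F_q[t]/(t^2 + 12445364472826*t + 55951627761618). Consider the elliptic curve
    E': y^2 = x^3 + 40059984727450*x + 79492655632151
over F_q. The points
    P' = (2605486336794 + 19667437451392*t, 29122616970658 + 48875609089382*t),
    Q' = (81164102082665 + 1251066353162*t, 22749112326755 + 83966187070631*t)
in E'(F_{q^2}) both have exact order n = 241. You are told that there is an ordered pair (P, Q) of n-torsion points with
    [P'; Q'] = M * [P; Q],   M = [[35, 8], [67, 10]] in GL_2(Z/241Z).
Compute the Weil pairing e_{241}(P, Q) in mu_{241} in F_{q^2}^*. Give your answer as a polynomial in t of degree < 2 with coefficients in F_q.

60330260190775 + 43397999296898*t

The 241-Weil pairing on E[241] over F_{94135562930923} is alternating-bilinear: e_{241}(P',Q') = e_{241}(P,Q)^det(M).
det M = 35*10 - 8*67 = -186 = 55 (mod 241); 55^{-1} = 149 (mod 241).
Build f_{241,P'} and f_{241,Q'} via the 8-bit ladder of 241=11110001_2; evaluate at shifted divisors; quotient in F_{94135562930923^2}.
Miller gives e_{241}(P',Q') = 13006156937819 + 5703826804053*t in F_{94135562930923^2}.
(13006156937819 + 5703826804053*t)^{149} mod (94135562930923,f) = 60330260190775 + 43397999296898*t.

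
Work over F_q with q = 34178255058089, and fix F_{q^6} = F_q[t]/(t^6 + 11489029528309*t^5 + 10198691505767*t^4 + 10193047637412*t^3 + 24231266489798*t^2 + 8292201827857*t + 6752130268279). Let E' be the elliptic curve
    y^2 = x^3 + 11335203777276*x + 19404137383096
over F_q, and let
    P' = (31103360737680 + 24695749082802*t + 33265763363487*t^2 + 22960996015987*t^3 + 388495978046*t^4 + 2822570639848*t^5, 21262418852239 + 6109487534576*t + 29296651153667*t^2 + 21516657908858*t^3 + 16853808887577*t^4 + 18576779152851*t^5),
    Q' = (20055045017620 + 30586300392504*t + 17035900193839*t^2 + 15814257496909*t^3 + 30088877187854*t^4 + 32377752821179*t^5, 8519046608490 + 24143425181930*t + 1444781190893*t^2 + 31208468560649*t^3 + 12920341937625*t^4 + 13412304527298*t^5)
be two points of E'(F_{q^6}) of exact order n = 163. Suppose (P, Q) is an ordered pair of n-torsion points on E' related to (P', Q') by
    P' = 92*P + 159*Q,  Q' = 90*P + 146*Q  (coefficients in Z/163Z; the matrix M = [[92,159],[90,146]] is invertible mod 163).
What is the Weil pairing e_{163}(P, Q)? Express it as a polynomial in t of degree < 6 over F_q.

Under M = [[92,159],[90,146]] in GL_2(Z/163), e_{163}(P',Q') = e_{163}(P,Q)^(92*146-159*90 mod 163).
Hence e(P,Q) = e(P',Q')^{119} where 119 = 100^{-1} mod 163.
Double-and-add over 10100011: 8-1 doublings, 4-1 additions; each step l_{T,T}/v_{2T} or l_{T,P'}/v at Q'+S for random S.
So e_{163}(P',Q') = 1356275823562 + 4382758578706*t + 14314725334419*t^2 + 4433498908013*t^3 + 21091909053915*t^4 + 14383405097553*t^5.
e_{163}(P,Q) = (1356275823562 + 4382758578706*t + 14314725334419*t^2 + 4433498908013*t^3 + 21091909053915*t^4 + 14383405097553*t^5)^{119} = 28938125092811 + 23936817468438*t + 4054668158347*t^2 + 16986187042347*t^3 + 18446839323701*t^4 + 14187259018863*t^5.

28938125092811 + 23936817468438*t + 4054668158347*t^2 + 16986187042347*t^3 + 18446839323701*t^4 + 14187259018863*t^5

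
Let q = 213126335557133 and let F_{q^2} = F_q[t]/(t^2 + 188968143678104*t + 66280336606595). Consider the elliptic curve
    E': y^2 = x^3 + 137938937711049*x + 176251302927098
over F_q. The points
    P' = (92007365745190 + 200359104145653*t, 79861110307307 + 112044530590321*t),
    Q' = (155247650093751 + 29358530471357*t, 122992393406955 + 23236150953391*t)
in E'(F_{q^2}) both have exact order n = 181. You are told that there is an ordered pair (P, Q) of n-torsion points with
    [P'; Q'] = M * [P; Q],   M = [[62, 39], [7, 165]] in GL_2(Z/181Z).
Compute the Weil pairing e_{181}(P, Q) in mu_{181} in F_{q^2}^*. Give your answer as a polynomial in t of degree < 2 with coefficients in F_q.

70239029116020 + 171447025031962*t

Alternating bilinearity on E[181] (values in mu_{181} in F_{213126335557133^2}) gives e(P',Q') = e(P,Q)^det(M).
So e_{181}(P,Q) = e_{181}(P',Q')^{91}, since 2*91 = 1 mod 181.
8-bit Miller (10110101) on E'/F_{213126335557133} with a'=137938937711049, b'=176251302927098: accumulate tangent/chord ratios at Q'+S and P'+S'.
Result: e(P',Q') = 53370341282867 + 145291150011045*t.
Finally e_{181}(P,Q) = 70239029116020 + 171447025031962*t.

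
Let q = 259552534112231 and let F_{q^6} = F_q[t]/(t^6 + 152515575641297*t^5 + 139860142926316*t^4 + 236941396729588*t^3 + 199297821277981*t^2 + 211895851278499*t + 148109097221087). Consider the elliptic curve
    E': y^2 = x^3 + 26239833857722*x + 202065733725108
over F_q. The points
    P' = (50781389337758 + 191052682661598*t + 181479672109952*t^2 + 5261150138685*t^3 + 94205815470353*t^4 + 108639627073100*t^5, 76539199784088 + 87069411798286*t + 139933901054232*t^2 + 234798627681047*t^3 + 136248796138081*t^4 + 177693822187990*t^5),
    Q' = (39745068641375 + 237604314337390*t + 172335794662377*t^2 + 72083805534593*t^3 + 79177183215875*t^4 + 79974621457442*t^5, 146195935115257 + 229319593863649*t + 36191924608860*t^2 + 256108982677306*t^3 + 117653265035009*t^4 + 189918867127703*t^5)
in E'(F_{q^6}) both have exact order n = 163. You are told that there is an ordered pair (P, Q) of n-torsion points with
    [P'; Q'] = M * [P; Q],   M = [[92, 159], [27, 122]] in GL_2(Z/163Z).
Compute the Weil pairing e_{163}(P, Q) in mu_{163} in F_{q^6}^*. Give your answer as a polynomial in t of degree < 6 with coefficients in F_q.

Under M = [[92,159],[27,122]] in GL_2(Z/163), e_{163}(P',Q') = e_{163}(P,Q)^(92*122-159*27 mod 163).
det M = 92*122 - 159*27 = 6931 = 85 (mod 163); 85^{-1} = 140 (mod 163).
8-bit Miller (10100011) on E'/F_{259552534112231} with a'=26239833857722, b'=202065733725108: accumulate tangent/chord ratios at Q'+S and P'+S'.
The quotient is 180035019377908 + 50172043025731*t + 126141973358492*t^2 + 45097793047466*t^3 + 191336282083966*t^4 + 37829456421539*t^5.
e_{163}(P,Q) = (180035019377908 + 50172043025731*t + 126141973358492*t^2 + 45097793047466*t^3 + 191336282083966*t^4 + 37829456421539*t^5)^{140} = 185492124155990 + 120565512614163*t + 183866900138102*t^2 + 166321831092595*t^3 + 60901495222183*t^4 + 118624440467263*t^5.

185492124155990 + 120565512614163*t + 183866900138102*t^2 + 166321831092595*t^3 + 60901495222183*t^4 + 118624440467263*t^5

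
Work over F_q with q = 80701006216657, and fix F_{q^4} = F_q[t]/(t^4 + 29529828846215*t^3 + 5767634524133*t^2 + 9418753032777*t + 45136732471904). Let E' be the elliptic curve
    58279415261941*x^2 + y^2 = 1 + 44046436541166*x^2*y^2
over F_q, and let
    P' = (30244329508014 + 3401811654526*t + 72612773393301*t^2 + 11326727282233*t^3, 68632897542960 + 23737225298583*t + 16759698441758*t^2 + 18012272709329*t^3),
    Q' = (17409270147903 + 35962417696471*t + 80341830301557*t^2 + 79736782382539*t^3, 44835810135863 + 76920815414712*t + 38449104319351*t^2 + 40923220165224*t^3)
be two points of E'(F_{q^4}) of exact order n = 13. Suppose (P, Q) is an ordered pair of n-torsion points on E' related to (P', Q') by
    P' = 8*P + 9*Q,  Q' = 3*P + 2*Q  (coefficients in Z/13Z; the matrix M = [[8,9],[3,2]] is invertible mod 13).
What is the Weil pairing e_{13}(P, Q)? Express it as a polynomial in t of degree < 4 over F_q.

54859526204039 + 71125253945692*t + 79365583359496*t^2 + 805531311029*t^3

Alternating bilinearity on E[13] (values in mu_{13} in F_{80701006216657^4}) gives e(P',Q') = e(P,Q)^det(M).
So e_{13}(P,Q) = e_{13}(P',Q')^{7}, since 2*7 = 1 mod 13.
Map (x,y)_Ed via u=(1+y)/(1-y), v=(1+y)/((1-y)x) to Montgomery A=8218763351876,B=77130675151320; then to (a',b')=(71130957506983,0).
Build f_{13,P'} and f_{13,Q'} via the 4-bit ladder of 13=1101_2; evaluate at shifted divisors; quotient in F_{80701006216657^4}.
f_P(D_Q)/f_Q(D_P) = 26994894011053 + 73278458362868*t + 33684010654003*t^2 + 50785326790088*t^3.
Hence e(P,Q) = 54859526204039 + 71125253945692*t + 79365583359496*t^2 + 805531311029*t^3 in F_{80701006216657^4}^*.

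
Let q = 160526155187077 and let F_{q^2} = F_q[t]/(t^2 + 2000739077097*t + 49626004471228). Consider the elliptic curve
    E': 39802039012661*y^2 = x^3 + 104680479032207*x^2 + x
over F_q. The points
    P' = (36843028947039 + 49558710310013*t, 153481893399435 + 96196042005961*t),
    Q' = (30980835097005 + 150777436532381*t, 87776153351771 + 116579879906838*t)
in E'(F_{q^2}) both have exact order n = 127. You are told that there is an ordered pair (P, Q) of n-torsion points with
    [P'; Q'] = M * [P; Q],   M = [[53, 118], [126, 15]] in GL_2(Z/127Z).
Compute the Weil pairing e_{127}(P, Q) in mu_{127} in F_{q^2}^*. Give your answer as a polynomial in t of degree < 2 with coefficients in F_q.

Alternating bilinearity on E[127] (values in mu_{127} in F_{160526155187077^2}) gives e(P',Q') = e(P,Q)^det(M).
So e_{127}(P,Q) = e_{127}(P',Q')^{90}, since 24*90 = 1 mod 127.
(x,y)|->(59564911024915x+64922124807123,59564911024915y) sends E' to y^2=x^3+135454235983789*x+34540883071675.
Miller loop for e_{127} over F_{160526155187077^2}: bits of 127 = 1111111; 6 double steps + 6 add steps, l/v at each.
Result: e(P',Q') = 144657924306204 + 455474486444*t.
Raise to 90: e(P,Q) = 101106683957045 + 111968839384054*t in mu_{127}.

101106683957045 + 111968839384054*t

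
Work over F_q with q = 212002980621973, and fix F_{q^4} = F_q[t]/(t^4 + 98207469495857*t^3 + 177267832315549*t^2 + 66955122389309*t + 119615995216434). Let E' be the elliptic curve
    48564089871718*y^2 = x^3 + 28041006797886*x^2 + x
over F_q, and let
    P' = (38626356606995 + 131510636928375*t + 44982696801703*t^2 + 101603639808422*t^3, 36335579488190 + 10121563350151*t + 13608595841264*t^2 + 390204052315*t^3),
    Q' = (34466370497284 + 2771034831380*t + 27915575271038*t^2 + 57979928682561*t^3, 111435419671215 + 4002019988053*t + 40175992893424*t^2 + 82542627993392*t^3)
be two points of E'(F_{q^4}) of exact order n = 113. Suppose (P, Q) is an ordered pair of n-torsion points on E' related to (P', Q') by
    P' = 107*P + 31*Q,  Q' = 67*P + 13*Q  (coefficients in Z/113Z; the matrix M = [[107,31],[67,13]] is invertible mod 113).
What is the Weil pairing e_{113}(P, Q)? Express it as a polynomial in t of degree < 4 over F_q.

Since e_{113}(P,P)=e_{113}(Q,Q)=1 and e_{113}(Q,P)=e_{113}(P,Q)^{-1}, expanding e_{113}(107*P + 31*Q,67*P + 13*Q) leaves e(P,Q)^det(M).
107*13 - 31*67 = -686; reduced mod 113: det = 105, inverse 14.
Montgomery->Weierstrass: x_W = 22917975305136*x+23998287750138, y_W=22917975305136*y on F_{212002980621973}; lands on y^2=x^3+191681218719715*x+80587082966060.
Double-and-add over 1110001: 7-1 doublings, 4-1 additions; each step l_{T,T}/v_{2T} or l_{T,P'}/v at Q'+S for random S.
The quotient is 78210383107656 + 32018306662322*t + 152130743036283*t^2 + 187855949464456*t^3.
e_{113}(P,Q) = (78210383107656 + 32018306662322*t + 152130743036283*t^2 + 187855949464456*t^3)^{14} = 127205457630660 + 49618236774024*t + 114738241430516*t^2 + 103530244965554*t^3.

127205457630660 + 49618236774024*t + 114738241430516*t^2 + 103530244965554*t^3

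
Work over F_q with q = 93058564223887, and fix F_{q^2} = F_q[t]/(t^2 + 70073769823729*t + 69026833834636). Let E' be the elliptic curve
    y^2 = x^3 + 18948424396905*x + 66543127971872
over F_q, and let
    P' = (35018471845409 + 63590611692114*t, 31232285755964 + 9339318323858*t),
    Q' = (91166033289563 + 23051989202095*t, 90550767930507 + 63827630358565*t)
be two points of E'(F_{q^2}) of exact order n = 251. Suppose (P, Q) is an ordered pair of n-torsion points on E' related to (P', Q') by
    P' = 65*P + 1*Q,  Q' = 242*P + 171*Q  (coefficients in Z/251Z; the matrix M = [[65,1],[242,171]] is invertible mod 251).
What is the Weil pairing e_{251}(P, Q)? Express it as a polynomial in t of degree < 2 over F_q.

46579712577726 + 89589243540975*t

e_{251}(aP+bQ,cP+dQ) = e_{251}(P,Q)^(ad-bc); with (a,b,c,d)=(65,1,242,171) this gives the det-251 law.
Hence e(P,Q) = e(P',Q')^{91} where 91 = 80^{-1} mod 251.
n = 251 = (11111011)_2 (8 bits, wt 7); accumulate f_{251,P'}(Q'+S)/f_{251,P'}(S) along the 7-step ladder.
Result: e(P',Q') = 91479381254667 + 5266264099178*t.
Finally e_{251}(P,Q) = 46579712577726 + 89589243540975*t.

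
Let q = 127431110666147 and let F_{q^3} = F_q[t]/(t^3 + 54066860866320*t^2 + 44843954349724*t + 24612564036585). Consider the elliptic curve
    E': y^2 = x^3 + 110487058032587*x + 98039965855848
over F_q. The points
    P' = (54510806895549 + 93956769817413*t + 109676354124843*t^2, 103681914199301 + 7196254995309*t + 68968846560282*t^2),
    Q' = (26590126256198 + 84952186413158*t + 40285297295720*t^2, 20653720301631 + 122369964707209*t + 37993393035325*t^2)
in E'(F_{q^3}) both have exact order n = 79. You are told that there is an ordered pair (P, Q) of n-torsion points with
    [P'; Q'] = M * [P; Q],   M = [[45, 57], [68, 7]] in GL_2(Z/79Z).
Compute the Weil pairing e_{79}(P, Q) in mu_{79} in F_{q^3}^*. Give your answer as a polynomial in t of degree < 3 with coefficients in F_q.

Alternating bilinearity on E[79] (values in mu_{79} in F_{127431110666147^3}) gives e(P',Q') = e(P,Q)^det(M).
Hence e(P,Q) = e(P',Q')^{13} where 13 = 73^{-1} mod 79.
Miller loop for e_{79} over F_{127431110666147^3}: bits of 79 = 1001111; 6 double steps + 4 add steps, l/v at each.
e_{79}(P',Q') = 438092477525 + 64556394161113*t + 50441060012639*t^2.
Thus e_{79}(P,Q) = 16792236378993 + 102516128142905*t + 126153501666259*t^2.

16792236378993 + 102516128142905*t + 126153501666259*t^2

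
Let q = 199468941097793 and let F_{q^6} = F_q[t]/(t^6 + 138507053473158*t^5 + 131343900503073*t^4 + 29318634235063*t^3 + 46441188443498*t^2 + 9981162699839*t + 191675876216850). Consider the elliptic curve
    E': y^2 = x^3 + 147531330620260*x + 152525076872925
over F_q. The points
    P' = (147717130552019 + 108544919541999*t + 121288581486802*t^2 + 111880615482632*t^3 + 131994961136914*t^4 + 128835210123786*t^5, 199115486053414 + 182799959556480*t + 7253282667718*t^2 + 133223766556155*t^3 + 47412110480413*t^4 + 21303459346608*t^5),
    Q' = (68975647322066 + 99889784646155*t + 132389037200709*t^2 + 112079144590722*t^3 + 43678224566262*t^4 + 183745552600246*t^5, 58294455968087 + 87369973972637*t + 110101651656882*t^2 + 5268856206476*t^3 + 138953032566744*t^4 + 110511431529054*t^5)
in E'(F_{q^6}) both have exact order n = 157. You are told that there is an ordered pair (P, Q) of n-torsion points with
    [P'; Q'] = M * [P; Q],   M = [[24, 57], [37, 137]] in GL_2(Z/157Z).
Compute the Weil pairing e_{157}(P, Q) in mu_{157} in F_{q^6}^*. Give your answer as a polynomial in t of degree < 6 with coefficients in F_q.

Alternating bilinearity on E[157] (values in mu_{157} in F_{199468941097793^6}) gives e(P',Q') = e(P,Q)^det(M).
24*137 - 57*37 = 1179; reduced mod 157: det = 80, inverse 53.
Double-and-add over 10011101: 8-1 doublings, 5-1 additions; each step l_{T,T}/v_{2T} or l_{T,P'}/v at Q'+S for random S.
Miller gives e_{157}(P',Q') = 105730557371910 + 94616047152008*t + 151388085896860*t^2 + 42193677367631*t^3 + 27586810881600*t^4 + 126868960945155*t^5 in F_{199468941097793^6}.
Raise to 53: e(P,Q) = 55075158060422 + 32066906517772*t + 11033102666248*t^2 + 13001761644047*t^3 + 67701187038598*t^4 + 89869908687970*t^5 in mu_{157}.

55075158060422 + 32066906517772*t + 11033102666248*t^2 + 13001761644047*t^3 + 67701187038598*t^4 + 89869908687970*t^5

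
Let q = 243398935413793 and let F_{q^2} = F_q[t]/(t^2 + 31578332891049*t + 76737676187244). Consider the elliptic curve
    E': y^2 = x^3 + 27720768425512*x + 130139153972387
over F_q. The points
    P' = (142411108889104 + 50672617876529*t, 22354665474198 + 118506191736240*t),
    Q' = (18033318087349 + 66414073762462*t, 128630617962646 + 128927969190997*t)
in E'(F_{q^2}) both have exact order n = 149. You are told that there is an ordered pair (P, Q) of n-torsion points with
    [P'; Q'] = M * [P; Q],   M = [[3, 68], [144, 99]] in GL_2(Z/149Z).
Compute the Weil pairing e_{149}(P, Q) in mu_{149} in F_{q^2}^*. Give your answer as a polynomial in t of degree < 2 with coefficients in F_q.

Alternating bilinearity on E[149] (values in mu_{149} in F_{243398935413793^2}) gives e(P',Q') = e(P,Q)^det(M).
Inverting 41 mod 149: 40. Thus e_{149}(P,Q) = e(P',Q')^{40}.
n = 149 = (10010101)_2 (8 bits, wt 4); accumulate f_{149,P'}(Q'+S)/f_{149,P'}(S) along the 7-step ladder.
So e_{149}(P',Q') = 96685791220793 + 69467490297778*t.
Finally e_{149}(P,Q) = 205086134745011 + 119700226362631*t.

205086134745011 + 119700226362631*t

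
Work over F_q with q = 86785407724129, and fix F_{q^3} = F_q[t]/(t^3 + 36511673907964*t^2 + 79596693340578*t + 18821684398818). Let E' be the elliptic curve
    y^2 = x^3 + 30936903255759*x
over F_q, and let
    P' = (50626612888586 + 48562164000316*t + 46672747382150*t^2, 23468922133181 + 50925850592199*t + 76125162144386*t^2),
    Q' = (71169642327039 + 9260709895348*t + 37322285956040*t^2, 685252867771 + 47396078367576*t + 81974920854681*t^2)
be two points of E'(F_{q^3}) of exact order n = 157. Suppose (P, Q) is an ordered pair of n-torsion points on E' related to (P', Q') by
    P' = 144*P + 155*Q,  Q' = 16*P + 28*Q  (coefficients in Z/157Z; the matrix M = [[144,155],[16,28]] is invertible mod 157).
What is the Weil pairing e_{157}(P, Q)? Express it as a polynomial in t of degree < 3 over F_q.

e_{157}(aP+bQ,cP+dQ) = e_{157}(P,Q)^(ad-bc); with (a,b,c,d)=(144,155,16,28) this gives the det-157 law.
So e_{157}(P,Q) = e_{157}(P',Q')^{61}, since 139*61 = 1 mod 157.
n = 157 = (10011101)_2 (8 bits, wt 5); accumulate f_{157,P'}(Q'+S)/f_{157,P'}(S) along the 7-step ladder.
e_{157}(P',Q') = 27717569467417 + 29104518940311*t + 77905234464525*t^2.
Raise to 61: e(P,Q) = 37886152656177 + 11545708723310*t + 12684934671503*t^2 in mu_{157}.

37886152656177 + 11545708723310*t + 12684934671503*t^2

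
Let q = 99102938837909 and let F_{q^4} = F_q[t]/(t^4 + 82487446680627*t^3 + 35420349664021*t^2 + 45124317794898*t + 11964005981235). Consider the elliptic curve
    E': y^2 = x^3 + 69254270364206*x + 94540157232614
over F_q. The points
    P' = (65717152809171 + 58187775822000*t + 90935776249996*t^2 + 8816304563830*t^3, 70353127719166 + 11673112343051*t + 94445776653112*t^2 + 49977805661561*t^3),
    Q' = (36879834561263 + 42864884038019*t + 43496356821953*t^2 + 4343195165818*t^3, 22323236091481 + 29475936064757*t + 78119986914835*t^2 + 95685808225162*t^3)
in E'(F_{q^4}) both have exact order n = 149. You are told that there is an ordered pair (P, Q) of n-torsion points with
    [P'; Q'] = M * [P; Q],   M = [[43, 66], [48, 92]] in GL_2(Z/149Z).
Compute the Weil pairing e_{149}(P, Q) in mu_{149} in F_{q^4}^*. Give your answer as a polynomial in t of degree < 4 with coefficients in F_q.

40194503240072 + 72052410580860*t + 63031919464419*t^2 + 91103619265872*t^3

Alternating bilinearity on E[149] (values in mu_{149} in F_{99102938837909^4}) gives e(P',Q') = e(P,Q)^det(M).
Inverting 43 mod 149: 52. Thus e_{149}(P,Q) = e(P',Q')^{52}.
8-bit Miller (10010101) on E'/F_{99102938837909} with a'=69254270364206, b'=94540157232614: accumulate tangent/chord ratios at Q'+S and P'+S'.
The quotient is 77991499980366 + 97443699552014*t + 4741183397536*t^2 + 65518080176836*t^3.
(77991499980366 + 97443699552014*t + 4741183397536*t^2 + 65518080176836*t^3)^{52} mod (99102938837909,f) = 40194503240072 + 72052410580860*t + 63031919464419*t^2 + 91103619265872*t^3.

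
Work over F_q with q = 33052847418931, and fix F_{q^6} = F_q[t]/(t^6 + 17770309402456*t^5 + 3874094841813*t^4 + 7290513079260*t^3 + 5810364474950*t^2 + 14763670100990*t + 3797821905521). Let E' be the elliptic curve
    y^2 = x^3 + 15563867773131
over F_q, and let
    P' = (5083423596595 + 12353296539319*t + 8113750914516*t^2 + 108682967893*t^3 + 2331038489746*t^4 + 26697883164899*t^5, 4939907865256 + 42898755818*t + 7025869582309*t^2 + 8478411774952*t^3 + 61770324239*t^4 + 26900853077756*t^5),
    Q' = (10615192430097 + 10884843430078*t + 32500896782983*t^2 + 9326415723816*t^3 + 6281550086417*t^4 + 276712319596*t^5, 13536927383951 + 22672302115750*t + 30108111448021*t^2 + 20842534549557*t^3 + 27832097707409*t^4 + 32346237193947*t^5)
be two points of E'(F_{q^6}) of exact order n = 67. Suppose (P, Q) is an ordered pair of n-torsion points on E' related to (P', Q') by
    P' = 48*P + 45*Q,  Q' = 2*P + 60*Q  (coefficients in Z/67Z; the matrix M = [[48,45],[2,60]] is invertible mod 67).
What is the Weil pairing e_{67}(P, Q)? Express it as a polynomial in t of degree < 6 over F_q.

e_{67}(aP+bQ,cP+dQ) = e_{67}(P,Q)^(ad-bc); with (a,b,c,d)=(48,45,2,60) this gives the det-67 law.
So e_{67}(P,Q) = e_{67}(P',Q')^{53}, since 43*53 = 1 mod 67.
n = 67 = (1000011)_2 (7 bits, wt 3); accumulate f_{67,P'}(Q'+S)/f_{67,P'}(S) along the 6-step ladder.
Miller gives e_{67}(P',Q') = 17437693312685 + 20383526024440*t + 24528252413050*t^2 + 23751099345401*t^3 + 7535991661042*t^4 + 12385251265748*t^5 in F_{33052847418931^6}.
e_{67}(P,Q) = (17437693312685 + 20383526024440*t + 24528252413050*t^2 + 23751099345401*t^3 + 7535991661042*t^4 + 12385251265748*t^5)^{53} = 495765438123 + 17358016318980*t + 333152463637*t^2 + 30923559221357*t^3 + 27758585723492*t^4 + 11505428240229*t^5.

495765438123 + 17358016318980*t + 333152463637*t^2 + 30923559221357*t^3 + 27758585723492*t^4 + 11505428240229*t^5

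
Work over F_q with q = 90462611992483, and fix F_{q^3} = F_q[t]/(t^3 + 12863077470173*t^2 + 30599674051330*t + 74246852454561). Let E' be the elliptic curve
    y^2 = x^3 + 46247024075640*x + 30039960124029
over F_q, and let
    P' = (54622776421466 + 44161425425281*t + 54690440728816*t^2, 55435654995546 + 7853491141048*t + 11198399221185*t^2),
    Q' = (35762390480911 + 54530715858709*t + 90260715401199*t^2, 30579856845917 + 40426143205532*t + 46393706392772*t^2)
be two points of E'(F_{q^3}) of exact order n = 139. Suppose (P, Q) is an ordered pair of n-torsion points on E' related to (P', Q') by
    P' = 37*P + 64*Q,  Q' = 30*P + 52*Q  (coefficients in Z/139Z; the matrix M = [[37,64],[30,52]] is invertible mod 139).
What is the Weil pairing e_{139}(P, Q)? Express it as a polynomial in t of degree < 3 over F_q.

Alternating bilinearity on E[139] (values in mu_{139} in F_{90462611992483^3}) gives e(P',Q') = e(P,Q)^det(M).
So e_{139}(P,Q) = e_{139}(P',Q')^{35}, since 4*35 = 1 mod 139.
Double-and-add over 10001011: 8-1 doublings, 4-1 additions; each step l_{T,T}/v_{2T} or l_{T,P'}/v at Q'+S for random S.
The quotient is 88754804186361 + 4266184981043*t + 66890491661831*t^2.
Finally e_{139}(P,Q) = 52886239710923 + 73845193496832*t + 41151439094015*t^2.

52886239710923 + 73845193496832*t + 41151439094015*t^2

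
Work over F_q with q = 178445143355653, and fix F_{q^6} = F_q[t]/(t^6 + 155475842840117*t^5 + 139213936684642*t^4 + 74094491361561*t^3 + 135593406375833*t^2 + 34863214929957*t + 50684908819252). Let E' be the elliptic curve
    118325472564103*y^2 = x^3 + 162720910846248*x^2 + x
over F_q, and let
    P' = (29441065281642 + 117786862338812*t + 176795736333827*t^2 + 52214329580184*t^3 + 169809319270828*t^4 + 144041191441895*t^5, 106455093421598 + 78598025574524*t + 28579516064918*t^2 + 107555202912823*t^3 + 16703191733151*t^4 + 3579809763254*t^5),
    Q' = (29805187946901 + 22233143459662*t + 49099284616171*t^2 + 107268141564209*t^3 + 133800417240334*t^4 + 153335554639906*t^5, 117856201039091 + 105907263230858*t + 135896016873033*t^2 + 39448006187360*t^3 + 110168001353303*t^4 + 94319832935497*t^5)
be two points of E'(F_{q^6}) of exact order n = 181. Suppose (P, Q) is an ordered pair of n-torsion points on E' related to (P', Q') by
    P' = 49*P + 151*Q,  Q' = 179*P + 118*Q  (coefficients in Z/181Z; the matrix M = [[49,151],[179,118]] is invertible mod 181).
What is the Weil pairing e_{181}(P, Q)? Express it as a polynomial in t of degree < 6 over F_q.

e_{181} is bilinear + alternating on E[181], so e_{181}(49*P + 151*Q, 179*P + 118*Q) = e_{181}(P,Q)^(49*118-151*179).
Hence e(P,Q) = e(P',Q')^{106} where 106 = 111^{-1} mod 181.
Set x_W=23759288719858*u+170513582422318, y_W=23759288719858*v; then E': y_W^2=x_W^3+1158722410657.
Run Miller on y^2=x^3+1158722410657 over F_{178445143355653}: ladder 10110101 (8 bits); e = f_P(D_Q)/f_Q(D_P).
f_P(D_Q)/f_Q(D_P) = 73799427750930 + 128780168581516*t + 122487361618035*t^2 + 9524197181237*t^3 + 160556465019046*t^4 + 107781654082153*t^5.
e_{181}(P,Q) = (73799427750930 + 128780168581516*t + 122487361618035*t^2 + 9524197181237*t^3 + 160556465019046*t^4 + 107781654082153*t^5)^{106} = 114838259799899 + 17118800457668*t + 64843011297484*t^2 + 57293266253150*t^3 + 133502546310922*t^4 + 173540269906888*t^5.

114838259799899 + 17118800457668*t + 64843011297484*t^2 + 57293266253150*t^3 + 133502546310922*t^4 + 173540269906888*t^5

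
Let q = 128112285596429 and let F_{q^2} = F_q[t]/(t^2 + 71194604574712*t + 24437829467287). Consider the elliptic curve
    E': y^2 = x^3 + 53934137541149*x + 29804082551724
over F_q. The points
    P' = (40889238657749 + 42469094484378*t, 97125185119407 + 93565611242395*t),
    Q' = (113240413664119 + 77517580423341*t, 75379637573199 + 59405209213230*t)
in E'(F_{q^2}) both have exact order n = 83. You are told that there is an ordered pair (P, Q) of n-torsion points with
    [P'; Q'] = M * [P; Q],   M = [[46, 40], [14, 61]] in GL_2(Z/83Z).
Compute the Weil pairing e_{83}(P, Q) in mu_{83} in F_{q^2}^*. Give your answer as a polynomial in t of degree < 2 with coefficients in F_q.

111034061354505 + 29278621846801*t

Alternating bilinearity on E[83] (values in mu_{83} in F_{128112285596429^2}) gives e(P',Q') = e(P,Q)^det(M).
46*61 - 40*14 = 2246; reduced mod 83: det = 5, inverse 50.
Double-and-add over 1010011: 7-1 doublings, 4-1 additions; each step l_{T,T}/v_{2T} or l_{T,P'}/v at Q'+S for random S.
Miller gives e_{83}(P',Q') = 125266017312065 + 43345485155183*t in F_{128112285596429^2}.
Hence e(P,Q) = 111034061354505 + 29278621846801*t in F_{128112285596429^2}^*.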